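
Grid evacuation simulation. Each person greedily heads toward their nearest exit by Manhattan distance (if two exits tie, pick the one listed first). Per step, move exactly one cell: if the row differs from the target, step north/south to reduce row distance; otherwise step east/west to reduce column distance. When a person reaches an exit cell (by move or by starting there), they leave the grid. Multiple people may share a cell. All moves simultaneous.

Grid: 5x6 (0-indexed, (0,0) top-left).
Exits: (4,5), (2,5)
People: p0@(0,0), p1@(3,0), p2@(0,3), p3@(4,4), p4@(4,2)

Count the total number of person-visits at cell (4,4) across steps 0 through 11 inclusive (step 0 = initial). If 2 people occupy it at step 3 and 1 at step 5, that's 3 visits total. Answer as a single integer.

Answer: 3

Derivation:
Step 0: p0@(0,0) p1@(3,0) p2@(0,3) p3@(4,4) p4@(4,2) -> at (4,4): 1 [p3], cum=1
Step 1: p0@(1,0) p1@(4,0) p2@(1,3) p3@ESC p4@(4,3) -> at (4,4): 0 [-], cum=1
Step 2: p0@(2,0) p1@(4,1) p2@(2,3) p3@ESC p4@(4,4) -> at (4,4): 1 [p4], cum=2
Step 3: p0@(2,1) p1@(4,2) p2@(2,4) p3@ESC p4@ESC -> at (4,4): 0 [-], cum=2
Step 4: p0@(2,2) p1@(4,3) p2@ESC p3@ESC p4@ESC -> at (4,4): 0 [-], cum=2
Step 5: p0@(2,3) p1@(4,4) p2@ESC p3@ESC p4@ESC -> at (4,4): 1 [p1], cum=3
Step 6: p0@(2,4) p1@ESC p2@ESC p3@ESC p4@ESC -> at (4,4): 0 [-], cum=3
Step 7: p0@ESC p1@ESC p2@ESC p3@ESC p4@ESC -> at (4,4): 0 [-], cum=3
Total visits = 3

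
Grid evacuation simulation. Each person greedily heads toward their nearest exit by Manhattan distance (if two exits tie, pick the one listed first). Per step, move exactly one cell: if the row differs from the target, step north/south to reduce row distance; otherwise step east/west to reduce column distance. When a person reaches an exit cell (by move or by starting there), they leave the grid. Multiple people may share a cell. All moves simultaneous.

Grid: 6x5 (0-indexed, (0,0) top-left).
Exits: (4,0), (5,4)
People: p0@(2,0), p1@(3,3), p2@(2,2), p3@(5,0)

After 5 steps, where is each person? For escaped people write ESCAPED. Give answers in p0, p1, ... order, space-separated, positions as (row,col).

Step 1: p0:(2,0)->(3,0) | p1:(3,3)->(4,3) | p2:(2,2)->(3,2) | p3:(5,0)->(4,0)->EXIT
Step 2: p0:(3,0)->(4,0)->EXIT | p1:(4,3)->(5,3) | p2:(3,2)->(4,2) | p3:escaped
Step 3: p0:escaped | p1:(5,3)->(5,4)->EXIT | p2:(4,2)->(4,1) | p3:escaped
Step 4: p0:escaped | p1:escaped | p2:(4,1)->(4,0)->EXIT | p3:escaped

ESCAPED ESCAPED ESCAPED ESCAPED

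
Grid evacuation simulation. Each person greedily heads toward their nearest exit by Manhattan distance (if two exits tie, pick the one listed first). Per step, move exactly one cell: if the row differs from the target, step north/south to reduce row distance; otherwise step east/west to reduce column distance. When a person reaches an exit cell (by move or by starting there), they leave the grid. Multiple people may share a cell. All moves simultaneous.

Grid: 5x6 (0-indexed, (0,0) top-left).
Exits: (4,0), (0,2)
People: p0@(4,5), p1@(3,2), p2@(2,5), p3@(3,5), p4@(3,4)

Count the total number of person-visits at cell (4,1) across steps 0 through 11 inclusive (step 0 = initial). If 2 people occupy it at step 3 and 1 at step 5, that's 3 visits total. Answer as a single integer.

Step 0: p0@(4,5) p1@(3,2) p2@(2,5) p3@(3,5) p4@(3,4) -> at (4,1): 0 [-], cum=0
Step 1: p0@(4,4) p1@(4,2) p2@(1,5) p3@(4,5) p4@(4,4) -> at (4,1): 0 [-], cum=0
Step 2: p0@(4,3) p1@(4,1) p2@(0,5) p3@(4,4) p4@(4,3) -> at (4,1): 1 [p1], cum=1
Step 3: p0@(4,2) p1@ESC p2@(0,4) p3@(4,3) p4@(4,2) -> at (4,1): 0 [-], cum=1
Step 4: p0@(4,1) p1@ESC p2@(0,3) p3@(4,2) p4@(4,1) -> at (4,1): 2 [p0,p4], cum=3
Step 5: p0@ESC p1@ESC p2@ESC p3@(4,1) p4@ESC -> at (4,1): 1 [p3], cum=4
Step 6: p0@ESC p1@ESC p2@ESC p3@ESC p4@ESC -> at (4,1): 0 [-], cum=4
Total visits = 4

Answer: 4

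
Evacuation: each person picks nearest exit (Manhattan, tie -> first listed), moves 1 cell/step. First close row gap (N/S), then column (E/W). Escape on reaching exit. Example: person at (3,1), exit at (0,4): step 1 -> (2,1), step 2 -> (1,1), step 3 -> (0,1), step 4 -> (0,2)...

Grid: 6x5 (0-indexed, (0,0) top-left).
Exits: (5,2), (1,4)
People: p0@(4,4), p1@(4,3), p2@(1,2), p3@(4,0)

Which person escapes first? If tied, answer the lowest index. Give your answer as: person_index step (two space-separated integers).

Answer: 1 2

Derivation:
Step 1: p0:(4,4)->(5,4) | p1:(4,3)->(5,3) | p2:(1,2)->(1,3) | p3:(4,0)->(5,0)
Step 2: p0:(5,4)->(5,3) | p1:(5,3)->(5,2)->EXIT | p2:(1,3)->(1,4)->EXIT | p3:(5,0)->(5,1)
Step 3: p0:(5,3)->(5,2)->EXIT | p1:escaped | p2:escaped | p3:(5,1)->(5,2)->EXIT
Exit steps: [3, 2, 2, 3]
First to escape: p1 at step 2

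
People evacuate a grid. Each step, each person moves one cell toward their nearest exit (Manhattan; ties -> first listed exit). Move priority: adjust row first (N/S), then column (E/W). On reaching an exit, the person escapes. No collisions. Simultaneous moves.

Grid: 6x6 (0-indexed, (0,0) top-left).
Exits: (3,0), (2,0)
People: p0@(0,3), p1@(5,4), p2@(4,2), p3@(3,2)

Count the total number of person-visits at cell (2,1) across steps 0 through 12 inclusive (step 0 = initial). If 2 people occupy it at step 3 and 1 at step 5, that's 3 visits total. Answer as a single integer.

Answer: 1

Derivation:
Step 0: p0@(0,3) p1@(5,4) p2@(4,2) p3@(3,2) -> at (2,1): 0 [-], cum=0
Step 1: p0@(1,3) p1@(4,4) p2@(3,2) p3@(3,1) -> at (2,1): 0 [-], cum=0
Step 2: p0@(2,3) p1@(3,4) p2@(3,1) p3@ESC -> at (2,1): 0 [-], cum=0
Step 3: p0@(2,2) p1@(3,3) p2@ESC p3@ESC -> at (2,1): 0 [-], cum=0
Step 4: p0@(2,1) p1@(3,2) p2@ESC p3@ESC -> at (2,1): 1 [p0], cum=1
Step 5: p0@ESC p1@(3,1) p2@ESC p3@ESC -> at (2,1): 0 [-], cum=1
Step 6: p0@ESC p1@ESC p2@ESC p3@ESC -> at (2,1): 0 [-], cum=1
Total visits = 1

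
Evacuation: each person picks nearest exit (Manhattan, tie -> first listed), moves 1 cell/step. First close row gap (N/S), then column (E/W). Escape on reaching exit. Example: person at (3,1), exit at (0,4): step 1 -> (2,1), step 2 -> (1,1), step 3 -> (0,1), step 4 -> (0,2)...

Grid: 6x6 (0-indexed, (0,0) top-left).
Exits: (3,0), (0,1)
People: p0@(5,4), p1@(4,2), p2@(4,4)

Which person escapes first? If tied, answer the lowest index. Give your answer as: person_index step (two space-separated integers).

Answer: 1 3

Derivation:
Step 1: p0:(5,4)->(4,4) | p1:(4,2)->(3,2) | p2:(4,4)->(3,4)
Step 2: p0:(4,4)->(3,4) | p1:(3,2)->(3,1) | p2:(3,4)->(3,3)
Step 3: p0:(3,4)->(3,3) | p1:(3,1)->(3,0)->EXIT | p2:(3,3)->(3,2)
Step 4: p0:(3,3)->(3,2) | p1:escaped | p2:(3,2)->(3,1)
Step 5: p0:(3,2)->(3,1) | p1:escaped | p2:(3,1)->(3,0)->EXIT
Step 6: p0:(3,1)->(3,0)->EXIT | p1:escaped | p2:escaped
Exit steps: [6, 3, 5]
First to escape: p1 at step 3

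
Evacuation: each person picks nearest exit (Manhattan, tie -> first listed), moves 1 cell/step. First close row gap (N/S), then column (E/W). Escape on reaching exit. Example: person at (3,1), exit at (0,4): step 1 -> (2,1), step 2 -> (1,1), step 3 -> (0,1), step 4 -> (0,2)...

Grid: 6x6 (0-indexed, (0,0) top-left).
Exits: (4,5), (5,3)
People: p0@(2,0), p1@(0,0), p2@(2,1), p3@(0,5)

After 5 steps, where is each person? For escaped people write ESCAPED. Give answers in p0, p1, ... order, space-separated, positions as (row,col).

Step 1: p0:(2,0)->(3,0) | p1:(0,0)->(1,0) | p2:(2,1)->(3,1) | p3:(0,5)->(1,5)
Step 2: p0:(3,0)->(4,0) | p1:(1,0)->(2,0) | p2:(3,1)->(4,1) | p3:(1,5)->(2,5)
Step 3: p0:(4,0)->(5,0) | p1:(2,0)->(3,0) | p2:(4,1)->(5,1) | p3:(2,5)->(3,5)
Step 4: p0:(5,0)->(5,1) | p1:(3,0)->(4,0) | p2:(5,1)->(5,2) | p3:(3,5)->(4,5)->EXIT
Step 5: p0:(5,1)->(5,2) | p1:(4,0)->(5,0) | p2:(5,2)->(5,3)->EXIT | p3:escaped

(5,2) (5,0) ESCAPED ESCAPED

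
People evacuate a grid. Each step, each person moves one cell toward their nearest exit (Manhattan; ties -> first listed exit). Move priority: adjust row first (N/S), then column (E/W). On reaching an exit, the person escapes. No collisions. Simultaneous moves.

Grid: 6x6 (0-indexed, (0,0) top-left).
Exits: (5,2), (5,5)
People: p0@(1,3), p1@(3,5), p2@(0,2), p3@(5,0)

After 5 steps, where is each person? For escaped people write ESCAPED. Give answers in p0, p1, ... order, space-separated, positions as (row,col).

Step 1: p0:(1,3)->(2,3) | p1:(3,5)->(4,5) | p2:(0,2)->(1,2) | p3:(5,0)->(5,1)
Step 2: p0:(2,3)->(3,3) | p1:(4,5)->(5,5)->EXIT | p2:(1,2)->(2,2) | p3:(5,1)->(5,2)->EXIT
Step 3: p0:(3,3)->(4,3) | p1:escaped | p2:(2,2)->(3,2) | p3:escaped
Step 4: p0:(4,3)->(5,3) | p1:escaped | p2:(3,2)->(4,2) | p3:escaped
Step 5: p0:(5,3)->(5,2)->EXIT | p1:escaped | p2:(4,2)->(5,2)->EXIT | p3:escaped

ESCAPED ESCAPED ESCAPED ESCAPED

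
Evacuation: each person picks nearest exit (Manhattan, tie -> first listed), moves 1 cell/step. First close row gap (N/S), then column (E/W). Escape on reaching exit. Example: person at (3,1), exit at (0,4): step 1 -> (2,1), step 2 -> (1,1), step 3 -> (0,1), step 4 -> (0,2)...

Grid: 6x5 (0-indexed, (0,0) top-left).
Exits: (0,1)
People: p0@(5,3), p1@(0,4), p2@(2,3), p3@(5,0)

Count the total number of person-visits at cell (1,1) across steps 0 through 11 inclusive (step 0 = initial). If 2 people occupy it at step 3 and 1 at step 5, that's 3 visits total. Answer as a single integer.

Answer: 0

Derivation:
Step 0: p0@(5,3) p1@(0,4) p2@(2,3) p3@(5,0) -> at (1,1): 0 [-], cum=0
Step 1: p0@(4,3) p1@(0,3) p2@(1,3) p3@(4,0) -> at (1,1): 0 [-], cum=0
Step 2: p0@(3,3) p1@(0,2) p2@(0,3) p3@(3,0) -> at (1,1): 0 [-], cum=0
Step 3: p0@(2,3) p1@ESC p2@(0,2) p3@(2,0) -> at (1,1): 0 [-], cum=0
Step 4: p0@(1,3) p1@ESC p2@ESC p3@(1,0) -> at (1,1): 0 [-], cum=0
Step 5: p0@(0,3) p1@ESC p2@ESC p3@(0,0) -> at (1,1): 0 [-], cum=0
Step 6: p0@(0,2) p1@ESC p2@ESC p3@ESC -> at (1,1): 0 [-], cum=0
Step 7: p0@ESC p1@ESC p2@ESC p3@ESC -> at (1,1): 0 [-], cum=0
Total visits = 0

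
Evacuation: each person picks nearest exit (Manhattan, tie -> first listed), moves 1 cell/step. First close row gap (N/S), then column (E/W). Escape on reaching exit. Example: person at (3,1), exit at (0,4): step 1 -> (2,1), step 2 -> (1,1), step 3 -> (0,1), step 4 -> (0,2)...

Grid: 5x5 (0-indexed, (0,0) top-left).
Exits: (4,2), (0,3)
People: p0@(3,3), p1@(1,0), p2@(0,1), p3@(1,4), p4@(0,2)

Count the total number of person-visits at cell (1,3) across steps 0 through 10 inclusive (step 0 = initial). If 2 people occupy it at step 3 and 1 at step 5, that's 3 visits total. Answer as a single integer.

Step 0: p0@(3,3) p1@(1,0) p2@(0,1) p3@(1,4) p4@(0,2) -> at (1,3): 0 [-], cum=0
Step 1: p0@(4,3) p1@(0,0) p2@(0,2) p3@(0,4) p4@ESC -> at (1,3): 0 [-], cum=0
Step 2: p0@ESC p1@(0,1) p2@ESC p3@ESC p4@ESC -> at (1,3): 0 [-], cum=0
Step 3: p0@ESC p1@(0,2) p2@ESC p3@ESC p4@ESC -> at (1,3): 0 [-], cum=0
Step 4: p0@ESC p1@ESC p2@ESC p3@ESC p4@ESC -> at (1,3): 0 [-], cum=0
Total visits = 0

Answer: 0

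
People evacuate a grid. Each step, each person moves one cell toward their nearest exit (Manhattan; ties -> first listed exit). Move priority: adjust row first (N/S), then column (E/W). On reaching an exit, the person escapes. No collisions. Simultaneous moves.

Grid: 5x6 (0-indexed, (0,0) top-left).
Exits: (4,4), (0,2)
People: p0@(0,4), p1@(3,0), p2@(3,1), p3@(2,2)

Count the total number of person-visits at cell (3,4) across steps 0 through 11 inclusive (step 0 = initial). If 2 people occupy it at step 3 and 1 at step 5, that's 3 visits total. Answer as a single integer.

Step 0: p0@(0,4) p1@(3,0) p2@(3,1) p3@(2,2) -> at (3,4): 0 [-], cum=0
Step 1: p0@(0,3) p1@(4,0) p2@(4,1) p3@(1,2) -> at (3,4): 0 [-], cum=0
Step 2: p0@ESC p1@(4,1) p2@(4,2) p3@ESC -> at (3,4): 0 [-], cum=0
Step 3: p0@ESC p1@(4,2) p2@(4,3) p3@ESC -> at (3,4): 0 [-], cum=0
Step 4: p0@ESC p1@(4,3) p2@ESC p3@ESC -> at (3,4): 0 [-], cum=0
Step 5: p0@ESC p1@ESC p2@ESC p3@ESC -> at (3,4): 0 [-], cum=0
Total visits = 0

Answer: 0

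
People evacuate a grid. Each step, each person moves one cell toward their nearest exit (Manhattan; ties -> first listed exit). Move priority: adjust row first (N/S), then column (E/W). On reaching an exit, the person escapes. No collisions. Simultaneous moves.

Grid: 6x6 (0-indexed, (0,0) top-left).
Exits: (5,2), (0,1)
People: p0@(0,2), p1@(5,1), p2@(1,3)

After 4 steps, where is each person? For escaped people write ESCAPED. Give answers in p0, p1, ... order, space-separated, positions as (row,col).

Step 1: p0:(0,2)->(0,1)->EXIT | p1:(5,1)->(5,2)->EXIT | p2:(1,3)->(0,3)
Step 2: p0:escaped | p1:escaped | p2:(0,3)->(0,2)
Step 3: p0:escaped | p1:escaped | p2:(0,2)->(0,1)->EXIT

ESCAPED ESCAPED ESCAPED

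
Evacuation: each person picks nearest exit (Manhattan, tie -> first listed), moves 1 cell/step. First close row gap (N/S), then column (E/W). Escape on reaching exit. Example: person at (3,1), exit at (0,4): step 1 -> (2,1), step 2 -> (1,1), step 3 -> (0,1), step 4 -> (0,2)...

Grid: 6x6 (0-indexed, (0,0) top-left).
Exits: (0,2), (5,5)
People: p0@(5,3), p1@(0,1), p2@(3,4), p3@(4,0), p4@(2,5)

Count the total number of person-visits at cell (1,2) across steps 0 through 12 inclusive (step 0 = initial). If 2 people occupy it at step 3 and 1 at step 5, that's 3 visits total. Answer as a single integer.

Answer: 0

Derivation:
Step 0: p0@(5,3) p1@(0,1) p2@(3,4) p3@(4,0) p4@(2,5) -> at (1,2): 0 [-], cum=0
Step 1: p0@(5,4) p1@ESC p2@(4,4) p3@(3,0) p4@(3,5) -> at (1,2): 0 [-], cum=0
Step 2: p0@ESC p1@ESC p2@(5,4) p3@(2,0) p4@(4,5) -> at (1,2): 0 [-], cum=0
Step 3: p0@ESC p1@ESC p2@ESC p3@(1,0) p4@ESC -> at (1,2): 0 [-], cum=0
Step 4: p0@ESC p1@ESC p2@ESC p3@(0,0) p4@ESC -> at (1,2): 0 [-], cum=0
Step 5: p0@ESC p1@ESC p2@ESC p3@(0,1) p4@ESC -> at (1,2): 0 [-], cum=0
Step 6: p0@ESC p1@ESC p2@ESC p3@ESC p4@ESC -> at (1,2): 0 [-], cum=0
Total visits = 0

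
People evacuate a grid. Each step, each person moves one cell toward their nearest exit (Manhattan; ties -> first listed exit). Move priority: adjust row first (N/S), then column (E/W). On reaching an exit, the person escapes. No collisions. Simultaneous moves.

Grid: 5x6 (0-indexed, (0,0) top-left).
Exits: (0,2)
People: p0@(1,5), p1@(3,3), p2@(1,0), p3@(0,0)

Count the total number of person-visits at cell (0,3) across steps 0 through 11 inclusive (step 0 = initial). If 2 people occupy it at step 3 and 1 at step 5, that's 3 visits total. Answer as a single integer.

Answer: 2

Derivation:
Step 0: p0@(1,5) p1@(3,3) p2@(1,0) p3@(0,0) -> at (0,3): 0 [-], cum=0
Step 1: p0@(0,5) p1@(2,3) p2@(0,0) p3@(0,1) -> at (0,3): 0 [-], cum=0
Step 2: p0@(0,4) p1@(1,3) p2@(0,1) p3@ESC -> at (0,3): 0 [-], cum=0
Step 3: p0@(0,3) p1@(0,3) p2@ESC p3@ESC -> at (0,3): 2 [p0,p1], cum=2
Step 4: p0@ESC p1@ESC p2@ESC p3@ESC -> at (0,3): 0 [-], cum=2
Total visits = 2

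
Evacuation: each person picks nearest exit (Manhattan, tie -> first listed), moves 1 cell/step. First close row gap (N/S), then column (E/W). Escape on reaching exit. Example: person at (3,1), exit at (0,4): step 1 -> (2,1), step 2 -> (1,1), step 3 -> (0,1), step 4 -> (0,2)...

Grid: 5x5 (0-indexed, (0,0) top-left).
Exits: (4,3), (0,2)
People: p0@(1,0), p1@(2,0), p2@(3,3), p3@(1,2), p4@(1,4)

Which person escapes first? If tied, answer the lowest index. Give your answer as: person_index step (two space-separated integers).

Answer: 2 1

Derivation:
Step 1: p0:(1,0)->(0,0) | p1:(2,0)->(1,0) | p2:(3,3)->(4,3)->EXIT | p3:(1,2)->(0,2)->EXIT | p4:(1,4)->(0,4)
Step 2: p0:(0,0)->(0,1) | p1:(1,0)->(0,0) | p2:escaped | p3:escaped | p4:(0,4)->(0,3)
Step 3: p0:(0,1)->(0,2)->EXIT | p1:(0,0)->(0,1) | p2:escaped | p3:escaped | p4:(0,3)->(0,2)->EXIT
Step 4: p0:escaped | p1:(0,1)->(0,2)->EXIT | p2:escaped | p3:escaped | p4:escaped
Exit steps: [3, 4, 1, 1, 3]
First to escape: p2 at step 1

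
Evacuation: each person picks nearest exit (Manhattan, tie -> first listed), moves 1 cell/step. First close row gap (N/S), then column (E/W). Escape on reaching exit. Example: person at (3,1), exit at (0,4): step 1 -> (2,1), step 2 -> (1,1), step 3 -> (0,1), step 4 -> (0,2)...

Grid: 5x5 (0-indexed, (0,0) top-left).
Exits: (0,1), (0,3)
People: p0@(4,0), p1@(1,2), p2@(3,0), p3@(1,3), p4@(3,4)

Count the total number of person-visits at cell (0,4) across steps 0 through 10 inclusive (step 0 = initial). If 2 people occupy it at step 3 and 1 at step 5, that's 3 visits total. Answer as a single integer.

Answer: 1

Derivation:
Step 0: p0@(4,0) p1@(1,2) p2@(3,0) p3@(1,3) p4@(3,4) -> at (0,4): 0 [-], cum=0
Step 1: p0@(3,0) p1@(0,2) p2@(2,0) p3@ESC p4@(2,4) -> at (0,4): 0 [-], cum=0
Step 2: p0@(2,0) p1@ESC p2@(1,0) p3@ESC p4@(1,4) -> at (0,4): 0 [-], cum=0
Step 3: p0@(1,0) p1@ESC p2@(0,0) p3@ESC p4@(0,4) -> at (0,4): 1 [p4], cum=1
Step 4: p0@(0,0) p1@ESC p2@ESC p3@ESC p4@ESC -> at (0,4): 0 [-], cum=1
Step 5: p0@ESC p1@ESC p2@ESC p3@ESC p4@ESC -> at (0,4): 0 [-], cum=1
Total visits = 1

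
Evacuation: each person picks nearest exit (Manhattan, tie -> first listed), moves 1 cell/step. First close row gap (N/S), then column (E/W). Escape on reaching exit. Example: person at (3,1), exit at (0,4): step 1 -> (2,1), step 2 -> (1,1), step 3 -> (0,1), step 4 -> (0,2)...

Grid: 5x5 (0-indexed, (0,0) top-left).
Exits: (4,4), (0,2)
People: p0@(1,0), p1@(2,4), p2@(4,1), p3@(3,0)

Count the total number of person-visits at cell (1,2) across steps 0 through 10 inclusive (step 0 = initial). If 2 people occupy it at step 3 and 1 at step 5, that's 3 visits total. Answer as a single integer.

Step 0: p0@(1,0) p1@(2,4) p2@(4,1) p3@(3,0) -> at (1,2): 0 [-], cum=0
Step 1: p0@(0,0) p1@(3,4) p2@(4,2) p3@(4,0) -> at (1,2): 0 [-], cum=0
Step 2: p0@(0,1) p1@ESC p2@(4,3) p3@(4,1) -> at (1,2): 0 [-], cum=0
Step 3: p0@ESC p1@ESC p2@ESC p3@(4,2) -> at (1,2): 0 [-], cum=0
Step 4: p0@ESC p1@ESC p2@ESC p3@(4,3) -> at (1,2): 0 [-], cum=0
Step 5: p0@ESC p1@ESC p2@ESC p3@ESC -> at (1,2): 0 [-], cum=0
Total visits = 0

Answer: 0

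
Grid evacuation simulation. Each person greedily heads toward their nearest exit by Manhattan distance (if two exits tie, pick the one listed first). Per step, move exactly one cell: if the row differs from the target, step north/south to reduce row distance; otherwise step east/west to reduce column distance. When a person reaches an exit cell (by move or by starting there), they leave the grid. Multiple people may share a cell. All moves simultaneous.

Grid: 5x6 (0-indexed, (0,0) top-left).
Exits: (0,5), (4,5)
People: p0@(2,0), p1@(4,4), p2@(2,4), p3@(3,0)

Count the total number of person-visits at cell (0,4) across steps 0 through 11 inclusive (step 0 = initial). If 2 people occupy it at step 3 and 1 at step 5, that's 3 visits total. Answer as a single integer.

Answer: 2

Derivation:
Step 0: p0@(2,0) p1@(4,4) p2@(2,4) p3@(3,0) -> at (0,4): 0 [-], cum=0
Step 1: p0@(1,0) p1@ESC p2@(1,4) p3@(4,0) -> at (0,4): 0 [-], cum=0
Step 2: p0@(0,0) p1@ESC p2@(0,4) p3@(4,1) -> at (0,4): 1 [p2], cum=1
Step 3: p0@(0,1) p1@ESC p2@ESC p3@(4,2) -> at (0,4): 0 [-], cum=1
Step 4: p0@(0,2) p1@ESC p2@ESC p3@(4,3) -> at (0,4): 0 [-], cum=1
Step 5: p0@(0,3) p1@ESC p2@ESC p3@(4,4) -> at (0,4): 0 [-], cum=1
Step 6: p0@(0,4) p1@ESC p2@ESC p3@ESC -> at (0,4): 1 [p0], cum=2
Step 7: p0@ESC p1@ESC p2@ESC p3@ESC -> at (0,4): 0 [-], cum=2
Total visits = 2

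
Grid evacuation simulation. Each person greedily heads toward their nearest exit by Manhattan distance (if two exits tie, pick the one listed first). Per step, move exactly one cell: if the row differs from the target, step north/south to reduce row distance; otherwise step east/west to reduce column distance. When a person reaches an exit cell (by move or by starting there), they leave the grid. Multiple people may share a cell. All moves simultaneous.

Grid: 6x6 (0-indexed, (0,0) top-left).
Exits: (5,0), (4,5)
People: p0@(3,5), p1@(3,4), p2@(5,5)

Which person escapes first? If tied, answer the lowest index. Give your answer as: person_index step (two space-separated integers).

Answer: 0 1

Derivation:
Step 1: p0:(3,5)->(4,5)->EXIT | p1:(3,4)->(4,4) | p2:(5,5)->(4,5)->EXIT
Step 2: p0:escaped | p1:(4,4)->(4,5)->EXIT | p2:escaped
Exit steps: [1, 2, 1]
First to escape: p0 at step 1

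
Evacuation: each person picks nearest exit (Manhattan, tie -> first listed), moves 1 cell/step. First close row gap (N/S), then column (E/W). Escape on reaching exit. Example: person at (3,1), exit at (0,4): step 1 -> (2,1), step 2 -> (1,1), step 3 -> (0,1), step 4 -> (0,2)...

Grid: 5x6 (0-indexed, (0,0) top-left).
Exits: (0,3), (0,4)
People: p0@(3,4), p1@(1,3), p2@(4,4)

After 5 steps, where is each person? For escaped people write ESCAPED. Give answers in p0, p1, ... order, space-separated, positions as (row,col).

Step 1: p0:(3,4)->(2,4) | p1:(1,3)->(0,3)->EXIT | p2:(4,4)->(3,4)
Step 2: p0:(2,4)->(1,4) | p1:escaped | p2:(3,4)->(2,4)
Step 3: p0:(1,4)->(0,4)->EXIT | p1:escaped | p2:(2,4)->(1,4)
Step 4: p0:escaped | p1:escaped | p2:(1,4)->(0,4)->EXIT

ESCAPED ESCAPED ESCAPED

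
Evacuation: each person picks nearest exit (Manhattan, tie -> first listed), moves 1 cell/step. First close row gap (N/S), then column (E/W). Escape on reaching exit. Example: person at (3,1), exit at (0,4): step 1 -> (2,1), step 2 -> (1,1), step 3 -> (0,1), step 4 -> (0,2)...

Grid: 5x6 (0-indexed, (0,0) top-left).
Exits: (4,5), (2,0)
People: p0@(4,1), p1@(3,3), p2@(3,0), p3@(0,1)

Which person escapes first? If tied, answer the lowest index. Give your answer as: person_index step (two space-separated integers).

Answer: 2 1

Derivation:
Step 1: p0:(4,1)->(3,1) | p1:(3,3)->(4,3) | p2:(3,0)->(2,0)->EXIT | p3:(0,1)->(1,1)
Step 2: p0:(3,1)->(2,1) | p1:(4,3)->(4,4) | p2:escaped | p3:(1,1)->(2,1)
Step 3: p0:(2,1)->(2,0)->EXIT | p1:(4,4)->(4,5)->EXIT | p2:escaped | p3:(2,1)->(2,0)->EXIT
Exit steps: [3, 3, 1, 3]
First to escape: p2 at step 1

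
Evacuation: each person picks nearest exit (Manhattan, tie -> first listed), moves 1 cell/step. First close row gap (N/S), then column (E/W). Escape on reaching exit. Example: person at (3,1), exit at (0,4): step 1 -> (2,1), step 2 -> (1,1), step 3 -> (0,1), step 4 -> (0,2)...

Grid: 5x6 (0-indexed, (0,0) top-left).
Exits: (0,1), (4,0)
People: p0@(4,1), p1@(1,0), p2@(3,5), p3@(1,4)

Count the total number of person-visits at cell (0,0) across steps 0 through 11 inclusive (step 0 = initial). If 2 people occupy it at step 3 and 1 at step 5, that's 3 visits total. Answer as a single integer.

Answer: 1

Derivation:
Step 0: p0@(4,1) p1@(1,0) p2@(3,5) p3@(1,4) -> at (0,0): 0 [-], cum=0
Step 1: p0@ESC p1@(0,0) p2@(4,5) p3@(0,4) -> at (0,0): 1 [p1], cum=1
Step 2: p0@ESC p1@ESC p2@(4,4) p3@(0,3) -> at (0,0): 0 [-], cum=1
Step 3: p0@ESC p1@ESC p2@(4,3) p3@(0,2) -> at (0,0): 0 [-], cum=1
Step 4: p0@ESC p1@ESC p2@(4,2) p3@ESC -> at (0,0): 0 [-], cum=1
Step 5: p0@ESC p1@ESC p2@(4,1) p3@ESC -> at (0,0): 0 [-], cum=1
Step 6: p0@ESC p1@ESC p2@ESC p3@ESC -> at (0,0): 0 [-], cum=1
Total visits = 1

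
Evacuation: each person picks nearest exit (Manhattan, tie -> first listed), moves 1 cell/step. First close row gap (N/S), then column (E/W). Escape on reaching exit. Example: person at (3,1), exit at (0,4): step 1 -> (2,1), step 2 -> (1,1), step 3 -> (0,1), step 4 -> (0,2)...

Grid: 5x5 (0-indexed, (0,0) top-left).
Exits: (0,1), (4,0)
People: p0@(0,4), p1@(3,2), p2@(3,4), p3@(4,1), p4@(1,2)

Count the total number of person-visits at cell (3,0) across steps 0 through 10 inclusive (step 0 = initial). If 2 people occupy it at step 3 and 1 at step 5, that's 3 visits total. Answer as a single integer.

Answer: 0

Derivation:
Step 0: p0@(0,4) p1@(3,2) p2@(3,4) p3@(4,1) p4@(1,2) -> at (3,0): 0 [-], cum=0
Step 1: p0@(0,3) p1@(4,2) p2@(4,4) p3@ESC p4@(0,2) -> at (3,0): 0 [-], cum=0
Step 2: p0@(0,2) p1@(4,1) p2@(4,3) p3@ESC p4@ESC -> at (3,0): 0 [-], cum=0
Step 3: p0@ESC p1@ESC p2@(4,2) p3@ESC p4@ESC -> at (3,0): 0 [-], cum=0
Step 4: p0@ESC p1@ESC p2@(4,1) p3@ESC p4@ESC -> at (3,0): 0 [-], cum=0
Step 5: p0@ESC p1@ESC p2@ESC p3@ESC p4@ESC -> at (3,0): 0 [-], cum=0
Total visits = 0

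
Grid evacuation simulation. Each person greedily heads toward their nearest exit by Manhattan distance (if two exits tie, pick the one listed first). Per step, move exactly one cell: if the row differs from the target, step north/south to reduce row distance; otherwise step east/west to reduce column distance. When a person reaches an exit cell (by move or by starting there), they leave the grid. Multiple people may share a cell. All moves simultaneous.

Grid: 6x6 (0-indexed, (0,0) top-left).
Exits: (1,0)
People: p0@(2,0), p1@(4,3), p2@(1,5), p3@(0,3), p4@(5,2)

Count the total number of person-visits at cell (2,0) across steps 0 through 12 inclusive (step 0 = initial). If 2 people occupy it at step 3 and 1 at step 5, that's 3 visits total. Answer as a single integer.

Step 0: p0@(2,0) p1@(4,3) p2@(1,5) p3@(0,3) p4@(5,2) -> at (2,0): 1 [p0], cum=1
Step 1: p0@ESC p1@(3,3) p2@(1,4) p3@(1,3) p4@(4,2) -> at (2,0): 0 [-], cum=1
Step 2: p0@ESC p1@(2,3) p2@(1,3) p3@(1,2) p4@(3,2) -> at (2,0): 0 [-], cum=1
Step 3: p0@ESC p1@(1,3) p2@(1,2) p3@(1,1) p4@(2,2) -> at (2,0): 0 [-], cum=1
Step 4: p0@ESC p1@(1,2) p2@(1,1) p3@ESC p4@(1,2) -> at (2,0): 0 [-], cum=1
Step 5: p0@ESC p1@(1,1) p2@ESC p3@ESC p4@(1,1) -> at (2,0): 0 [-], cum=1
Step 6: p0@ESC p1@ESC p2@ESC p3@ESC p4@ESC -> at (2,0): 0 [-], cum=1
Total visits = 1

Answer: 1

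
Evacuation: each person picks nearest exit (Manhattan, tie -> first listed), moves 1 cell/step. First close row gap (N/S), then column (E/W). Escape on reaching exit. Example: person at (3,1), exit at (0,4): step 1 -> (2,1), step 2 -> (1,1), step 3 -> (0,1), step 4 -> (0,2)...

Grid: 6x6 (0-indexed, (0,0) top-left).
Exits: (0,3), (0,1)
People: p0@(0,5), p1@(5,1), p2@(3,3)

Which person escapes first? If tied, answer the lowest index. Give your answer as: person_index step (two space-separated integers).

Answer: 0 2

Derivation:
Step 1: p0:(0,5)->(0,4) | p1:(5,1)->(4,1) | p2:(3,3)->(2,3)
Step 2: p0:(0,4)->(0,3)->EXIT | p1:(4,1)->(3,1) | p2:(2,3)->(1,3)
Step 3: p0:escaped | p1:(3,1)->(2,1) | p2:(1,3)->(0,3)->EXIT
Step 4: p0:escaped | p1:(2,1)->(1,1) | p2:escaped
Step 5: p0:escaped | p1:(1,1)->(0,1)->EXIT | p2:escaped
Exit steps: [2, 5, 3]
First to escape: p0 at step 2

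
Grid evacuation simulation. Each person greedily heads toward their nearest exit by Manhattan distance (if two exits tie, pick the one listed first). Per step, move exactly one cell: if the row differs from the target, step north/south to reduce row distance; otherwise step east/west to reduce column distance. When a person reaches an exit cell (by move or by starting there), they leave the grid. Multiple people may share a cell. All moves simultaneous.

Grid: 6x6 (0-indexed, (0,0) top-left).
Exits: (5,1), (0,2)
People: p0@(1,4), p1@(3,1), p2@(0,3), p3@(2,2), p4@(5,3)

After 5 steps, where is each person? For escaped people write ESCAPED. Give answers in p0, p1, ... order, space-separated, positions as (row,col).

Step 1: p0:(1,4)->(0,4) | p1:(3,1)->(4,1) | p2:(0,3)->(0,2)->EXIT | p3:(2,2)->(1,2) | p4:(5,3)->(5,2)
Step 2: p0:(0,4)->(0,3) | p1:(4,1)->(5,1)->EXIT | p2:escaped | p3:(1,2)->(0,2)->EXIT | p4:(5,2)->(5,1)->EXIT
Step 3: p0:(0,3)->(0,2)->EXIT | p1:escaped | p2:escaped | p3:escaped | p4:escaped

ESCAPED ESCAPED ESCAPED ESCAPED ESCAPED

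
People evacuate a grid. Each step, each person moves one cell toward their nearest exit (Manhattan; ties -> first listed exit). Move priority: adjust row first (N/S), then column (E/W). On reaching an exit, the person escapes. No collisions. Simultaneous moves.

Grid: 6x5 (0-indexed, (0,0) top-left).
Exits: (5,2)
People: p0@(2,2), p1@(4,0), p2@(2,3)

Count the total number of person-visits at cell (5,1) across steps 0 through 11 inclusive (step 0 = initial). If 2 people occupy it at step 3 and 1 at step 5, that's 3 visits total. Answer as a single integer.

Answer: 1

Derivation:
Step 0: p0@(2,2) p1@(4,0) p2@(2,3) -> at (5,1): 0 [-], cum=0
Step 1: p0@(3,2) p1@(5,0) p2@(3,3) -> at (5,1): 0 [-], cum=0
Step 2: p0@(4,2) p1@(5,1) p2@(4,3) -> at (5,1): 1 [p1], cum=1
Step 3: p0@ESC p1@ESC p2@(5,3) -> at (5,1): 0 [-], cum=1
Step 4: p0@ESC p1@ESC p2@ESC -> at (5,1): 0 [-], cum=1
Total visits = 1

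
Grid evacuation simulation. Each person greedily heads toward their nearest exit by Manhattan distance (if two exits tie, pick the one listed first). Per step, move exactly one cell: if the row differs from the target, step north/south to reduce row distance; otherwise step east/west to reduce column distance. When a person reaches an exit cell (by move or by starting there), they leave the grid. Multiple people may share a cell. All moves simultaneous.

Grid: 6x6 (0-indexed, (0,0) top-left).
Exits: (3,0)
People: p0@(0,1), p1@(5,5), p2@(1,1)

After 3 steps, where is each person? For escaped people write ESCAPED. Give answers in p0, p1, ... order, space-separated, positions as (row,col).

Step 1: p0:(0,1)->(1,1) | p1:(5,5)->(4,5) | p2:(1,1)->(2,1)
Step 2: p0:(1,1)->(2,1) | p1:(4,5)->(3,5) | p2:(2,1)->(3,1)
Step 3: p0:(2,1)->(3,1) | p1:(3,5)->(3,4) | p2:(3,1)->(3,0)->EXIT

(3,1) (3,4) ESCAPED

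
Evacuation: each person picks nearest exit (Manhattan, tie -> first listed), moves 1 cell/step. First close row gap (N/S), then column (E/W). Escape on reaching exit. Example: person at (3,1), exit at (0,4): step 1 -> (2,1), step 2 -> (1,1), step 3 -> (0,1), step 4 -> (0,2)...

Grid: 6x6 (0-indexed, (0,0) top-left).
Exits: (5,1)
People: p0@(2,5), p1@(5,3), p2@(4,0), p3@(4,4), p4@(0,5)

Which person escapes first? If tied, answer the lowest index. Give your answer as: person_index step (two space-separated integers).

Step 1: p0:(2,5)->(3,5) | p1:(5,3)->(5,2) | p2:(4,0)->(5,0) | p3:(4,4)->(5,4) | p4:(0,5)->(1,5)
Step 2: p0:(3,5)->(4,5) | p1:(5,2)->(5,1)->EXIT | p2:(5,0)->(5,1)->EXIT | p3:(5,4)->(5,3) | p4:(1,5)->(2,5)
Step 3: p0:(4,5)->(5,5) | p1:escaped | p2:escaped | p3:(5,3)->(5,2) | p4:(2,5)->(3,5)
Step 4: p0:(5,5)->(5,4) | p1:escaped | p2:escaped | p3:(5,2)->(5,1)->EXIT | p4:(3,5)->(4,5)
Step 5: p0:(5,4)->(5,3) | p1:escaped | p2:escaped | p3:escaped | p4:(4,5)->(5,5)
Step 6: p0:(5,3)->(5,2) | p1:escaped | p2:escaped | p3:escaped | p4:(5,5)->(5,4)
Step 7: p0:(5,2)->(5,1)->EXIT | p1:escaped | p2:escaped | p3:escaped | p4:(5,4)->(5,3)
Step 8: p0:escaped | p1:escaped | p2:escaped | p3:escaped | p4:(5,3)->(5,2)
Step 9: p0:escaped | p1:escaped | p2:escaped | p3:escaped | p4:(5,2)->(5,1)->EXIT
Exit steps: [7, 2, 2, 4, 9]
First to escape: p1 at step 2

Answer: 1 2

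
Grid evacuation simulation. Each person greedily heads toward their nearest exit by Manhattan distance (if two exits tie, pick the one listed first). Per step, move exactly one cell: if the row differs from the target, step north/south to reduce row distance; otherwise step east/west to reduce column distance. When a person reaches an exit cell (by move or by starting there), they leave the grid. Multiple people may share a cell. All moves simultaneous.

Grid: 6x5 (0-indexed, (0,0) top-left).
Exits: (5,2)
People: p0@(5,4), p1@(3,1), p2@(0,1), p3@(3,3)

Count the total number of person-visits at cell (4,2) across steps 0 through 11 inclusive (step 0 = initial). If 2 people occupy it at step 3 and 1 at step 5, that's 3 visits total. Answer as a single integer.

Step 0: p0@(5,4) p1@(3,1) p2@(0,1) p3@(3,3) -> at (4,2): 0 [-], cum=0
Step 1: p0@(5,3) p1@(4,1) p2@(1,1) p3@(4,3) -> at (4,2): 0 [-], cum=0
Step 2: p0@ESC p1@(5,1) p2@(2,1) p3@(5,3) -> at (4,2): 0 [-], cum=0
Step 3: p0@ESC p1@ESC p2@(3,1) p3@ESC -> at (4,2): 0 [-], cum=0
Step 4: p0@ESC p1@ESC p2@(4,1) p3@ESC -> at (4,2): 0 [-], cum=0
Step 5: p0@ESC p1@ESC p2@(5,1) p3@ESC -> at (4,2): 0 [-], cum=0
Step 6: p0@ESC p1@ESC p2@ESC p3@ESC -> at (4,2): 0 [-], cum=0
Total visits = 0

Answer: 0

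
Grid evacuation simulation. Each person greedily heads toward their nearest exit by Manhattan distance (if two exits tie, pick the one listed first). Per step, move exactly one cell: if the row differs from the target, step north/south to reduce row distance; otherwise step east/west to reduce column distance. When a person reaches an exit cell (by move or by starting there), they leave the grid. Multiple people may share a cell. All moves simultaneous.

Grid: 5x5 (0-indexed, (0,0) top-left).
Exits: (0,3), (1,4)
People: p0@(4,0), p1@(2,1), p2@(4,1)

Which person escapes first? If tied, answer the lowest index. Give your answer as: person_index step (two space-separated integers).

Answer: 1 4

Derivation:
Step 1: p0:(4,0)->(3,0) | p1:(2,1)->(1,1) | p2:(4,1)->(3,1)
Step 2: p0:(3,0)->(2,0) | p1:(1,1)->(0,1) | p2:(3,1)->(2,1)
Step 3: p0:(2,0)->(1,0) | p1:(0,1)->(0,2) | p2:(2,1)->(1,1)
Step 4: p0:(1,0)->(0,0) | p1:(0,2)->(0,3)->EXIT | p2:(1,1)->(0,1)
Step 5: p0:(0,0)->(0,1) | p1:escaped | p2:(0,1)->(0,2)
Step 6: p0:(0,1)->(0,2) | p1:escaped | p2:(0,2)->(0,3)->EXIT
Step 7: p0:(0,2)->(0,3)->EXIT | p1:escaped | p2:escaped
Exit steps: [7, 4, 6]
First to escape: p1 at step 4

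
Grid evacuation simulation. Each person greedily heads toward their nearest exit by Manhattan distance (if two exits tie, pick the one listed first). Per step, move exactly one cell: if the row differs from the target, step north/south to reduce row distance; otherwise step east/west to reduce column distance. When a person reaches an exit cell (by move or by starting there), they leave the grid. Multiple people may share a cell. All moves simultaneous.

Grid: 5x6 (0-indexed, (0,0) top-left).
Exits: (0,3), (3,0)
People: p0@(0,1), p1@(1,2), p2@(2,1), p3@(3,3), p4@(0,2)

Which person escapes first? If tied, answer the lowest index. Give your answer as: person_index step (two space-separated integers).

Step 1: p0:(0,1)->(0,2) | p1:(1,2)->(0,2) | p2:(2,1)->(3,1) | p3:(3,3)->(2,3) | p4:(0,2)->(0,3)->EXIT
Step 2: p0:(0,2)->(0,3)->EXIT | p1:(0,2)->(0,3)->EXIT | p2:(3,1)->(3,0)->EXIT | p3:(2,3)->(1,3) | p4:escaped
Step 3: p0:escaped | p1:escaped | p2:escaped | p3:(1,3)->(0,3)->EXIT | p4:escaped
Exit steps: [2, 2, 2, 3, 1]
First to escape: p4 at step 1

Answer: 4 1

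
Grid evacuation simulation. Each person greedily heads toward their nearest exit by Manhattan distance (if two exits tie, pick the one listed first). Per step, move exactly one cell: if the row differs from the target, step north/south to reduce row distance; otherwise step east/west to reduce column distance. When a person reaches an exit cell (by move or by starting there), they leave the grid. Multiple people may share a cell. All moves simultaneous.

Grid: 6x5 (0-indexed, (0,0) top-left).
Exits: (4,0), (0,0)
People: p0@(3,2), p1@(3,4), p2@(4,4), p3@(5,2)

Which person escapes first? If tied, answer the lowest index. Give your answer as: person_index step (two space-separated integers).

Step 1: p0:(3,2)->(4,2) | p1:(3,4)->(4,4) | p2:(4,4)->(4,3) | p3:(5,2)->(4,2)
Step 2: p0:(4,2)->(4,1) | p1:(4,4)->(4,3) | p2:(4,3)->(4,2) | p3:(4,2)->(4,1)
Step 3: p0:(4,1)->(4,0)->EXIT | p1:(4,3)->(4,2) | p2:(4,2)->(4,1) | p3:(4,1)->(4,0)->EXIT
Step 4: p0:escaped | p1:(4,2)->(4,1) | p2:(4,1)->(4,0)->EXIT | p3:escaped
Step 5: p0:escaped | p1:(4,1)->(4,0)->EXIT | p2:escaped | p3:escaped
Exit steps: [3, 5, 4, 3]
First to escape: p0 at step 3

Answer: 0 3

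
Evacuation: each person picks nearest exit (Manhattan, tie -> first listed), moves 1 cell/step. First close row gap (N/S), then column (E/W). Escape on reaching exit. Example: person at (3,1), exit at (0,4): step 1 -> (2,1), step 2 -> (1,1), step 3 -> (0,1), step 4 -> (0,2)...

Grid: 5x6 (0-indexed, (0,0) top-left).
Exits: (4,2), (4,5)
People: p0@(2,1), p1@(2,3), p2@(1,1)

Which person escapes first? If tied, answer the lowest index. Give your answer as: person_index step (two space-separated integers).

Answer: 0 3

Derivation:
Step 1: p0:(2,1)->(3,1) | p1:(2,3)->(3,3) | p2:(1,1)->(2,1)
Step 2: p0:(3,1)->(4,1) | p1:(3,3)->(4,3) | p2:(2,1)->(3,1)
Step 3: p0:(4,1)->(4,2)->EXIT | p1:(4,3)->(4,2)->EXIT | p2:(3,1)->(4,1)
Step 4: p0:escaped | p1:escaped | p2:(4,1)->(4,2)->EXIT
Exit steps: [3, 3, 4]
First to escape: p0 at step 3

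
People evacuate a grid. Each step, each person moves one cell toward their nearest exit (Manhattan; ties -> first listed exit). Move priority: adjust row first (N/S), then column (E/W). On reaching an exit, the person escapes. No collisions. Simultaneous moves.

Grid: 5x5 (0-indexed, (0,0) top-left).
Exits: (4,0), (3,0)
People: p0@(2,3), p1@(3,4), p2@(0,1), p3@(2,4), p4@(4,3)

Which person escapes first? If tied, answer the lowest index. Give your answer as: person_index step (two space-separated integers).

Answer: 4 3

Derivation:
Step 1: p0:(2,3)->(3,3) | p1:(3,4)->(3,3) | p2:(0,1)->(1,1) | p3:(2,4)->(3,4) | p4:(4,3)->(4,2)
Step 2: p0:(3,3)->(3,2) | p1:(3,3)->(3,2) | p2:(1,1)->(2,1) | p3:(3,4)->(3,3) | p4:(4,2)->(4,1)
Step 3: p0:(3,2)->(3,1) | p1:(3,2)->(3,1) | p2:(2,1)->(3,1) | p3:(3,3)->(3,2) | p4:(4,1)->(4,0)->EXIT
Step 4: p0:(3,1)->(3,0)->EXIT | p1:(3,1)->(3,0)->EXIT | p2:(3,1)->(3,0)->EXIT | p3:(3,2)->(3,1) | p4:escaped
Step 5: p0:escaped | p1:escaped | p2:escaped | p3:(3,1)->(3,0)->EXIT | p4:escaped
Exit steps: [4, 4, 4, 5, 3]
First to escape: p4 at step 3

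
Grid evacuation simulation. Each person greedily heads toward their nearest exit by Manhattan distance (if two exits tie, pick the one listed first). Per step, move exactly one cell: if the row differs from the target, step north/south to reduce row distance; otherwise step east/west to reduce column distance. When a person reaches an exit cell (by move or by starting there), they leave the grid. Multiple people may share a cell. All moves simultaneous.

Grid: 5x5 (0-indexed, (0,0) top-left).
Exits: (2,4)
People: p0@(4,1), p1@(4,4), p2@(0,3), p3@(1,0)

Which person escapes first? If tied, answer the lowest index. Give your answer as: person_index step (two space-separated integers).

Answer: 1 2

Derivation:
Step 1: p0:(4,1)->(3,1) | p1:(4,4)->(3,4) | p2:(0,3)->(1,3) | p3:(1,0)->(2,0)
Step 2: p0:(3,1)->(2,1) | p1:(3,4)->(2,4)->EXIT | p2:(1,3)->(2,3) | p3:(2,0)->(2,1)
Step 3: p0:(2,1)->(2,2) | p1:escaped | p2:(2,3)->(2,4)->EXIT | p3:(2,1)->(2,2)
Step 4: p0:(2,2)->(2,3) | p1:escaped | p2:escaped | p3:(2,2)->(2,3)
Step 5: p0:(2,3)->(2,4)->EXIT | p1:escaped | p2:escaped | p3:(2,3)->(2,4)->EXIT
Exit steps: [5, 2, 3, 5]
First to escape: p1 at step 2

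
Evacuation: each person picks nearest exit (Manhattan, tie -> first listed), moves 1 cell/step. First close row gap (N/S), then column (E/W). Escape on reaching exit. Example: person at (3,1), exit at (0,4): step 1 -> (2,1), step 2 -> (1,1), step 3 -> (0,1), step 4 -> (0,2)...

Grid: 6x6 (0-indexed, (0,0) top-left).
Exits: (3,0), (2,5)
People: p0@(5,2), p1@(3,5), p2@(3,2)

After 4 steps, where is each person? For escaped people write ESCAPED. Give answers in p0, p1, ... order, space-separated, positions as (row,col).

Step 1: p0:(5,2)->(4,2) | p1:(3,5)->(2,5)->EXIT | p2:(3,2)->(3,1)
Step 2: p0:(4,2)->(3,2) | p1:escaped | p2:(3,1)->(3,0)->EXIT
Step 3: p0:(3,2)->(3,1) | p1:escaped | p2:escaped
Step 4: p0:(3,1)->(3,0)->EXIT | p1:escaped | p2:escaped

ESCAPED ESCAPED ESCAPED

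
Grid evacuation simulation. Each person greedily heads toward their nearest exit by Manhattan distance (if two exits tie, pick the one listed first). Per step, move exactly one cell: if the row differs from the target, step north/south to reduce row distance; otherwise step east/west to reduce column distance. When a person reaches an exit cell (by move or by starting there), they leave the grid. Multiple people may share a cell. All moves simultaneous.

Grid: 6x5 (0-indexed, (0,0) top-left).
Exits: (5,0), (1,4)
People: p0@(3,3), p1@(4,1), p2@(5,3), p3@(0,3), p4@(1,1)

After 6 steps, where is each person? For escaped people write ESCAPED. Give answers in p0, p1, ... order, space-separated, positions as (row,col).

Step 1: p0:(3,3)->(2,3) | p1:(4,1)->(5,1) | p2:(5,3)->(5,2) | p3:(0,3)->(1,3) | p4:(1,1)->(1,2)
Step 2: p0:(2,3)->(1,3) | p1:(5,1)->(5,0)->EXIT | p2:(5,2)->(5,1) | p3:(1,3)->(1,4)->EXIT | p4:(1,2)->(1,3)
Step 3: p0:(1,3)->(1,4)->EXIT | p1:escaped | p2:(5,1)->(5,0)->EXIT | p3:escaped | p4:(1,3)->(1,4)->EXIT

ESCAPED ESCAPED ESCAPED ESCAPED ESCAPED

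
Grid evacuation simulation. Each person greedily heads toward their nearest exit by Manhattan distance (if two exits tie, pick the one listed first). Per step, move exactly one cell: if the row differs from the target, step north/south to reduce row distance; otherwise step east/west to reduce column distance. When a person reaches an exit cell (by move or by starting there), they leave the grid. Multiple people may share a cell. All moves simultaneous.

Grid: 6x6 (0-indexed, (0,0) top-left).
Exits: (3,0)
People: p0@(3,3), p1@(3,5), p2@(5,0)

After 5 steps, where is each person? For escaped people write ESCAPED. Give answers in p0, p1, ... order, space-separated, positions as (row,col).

Step 1: p0:(3,3)->(3,2) | p1:(3,5)->(3,4) | p2:(5,0)->(4,0)
Step 2: p0:(3,2)->(3,1) | p1:(3,4)->(3,3) | p2:(4,0)->(3,0)->EXIT
Step 3: p0:(3,1)->(3,0)->EXIT | p1:(3,3)->(3,2) | p2:escaped
Step 4: p0:escaped | p1:(3,2)->(3,1) | p2:escaped
Step 5: p0:escaped | p1:(3,1)->(3,0)->EXIT | p2:escaped

ESCAPED ESCAPED ESCAPED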